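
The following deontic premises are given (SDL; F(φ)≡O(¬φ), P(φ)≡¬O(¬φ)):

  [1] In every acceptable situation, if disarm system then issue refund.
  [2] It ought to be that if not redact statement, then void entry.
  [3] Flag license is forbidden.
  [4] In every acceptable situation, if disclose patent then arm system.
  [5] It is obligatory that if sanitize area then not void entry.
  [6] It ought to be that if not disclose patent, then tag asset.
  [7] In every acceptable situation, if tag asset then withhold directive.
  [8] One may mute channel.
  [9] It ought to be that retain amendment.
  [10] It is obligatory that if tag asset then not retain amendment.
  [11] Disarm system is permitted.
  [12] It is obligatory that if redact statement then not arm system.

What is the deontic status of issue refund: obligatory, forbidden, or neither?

Neither

Premise 1 is O(disarm_system → issue_refund), but O(disarm_system) is not derivable from the premises (the permission P(disarm_system) asserts only ¬O(¬disarm_system), not O(disarm_system)), so it does not yield O(issue_refund).
No premise or chain of K-axiom applications forces O(issue_refund), and none forces O(¬issue_refund). So issue_refund is neither obligatory nor forbidden under these norms.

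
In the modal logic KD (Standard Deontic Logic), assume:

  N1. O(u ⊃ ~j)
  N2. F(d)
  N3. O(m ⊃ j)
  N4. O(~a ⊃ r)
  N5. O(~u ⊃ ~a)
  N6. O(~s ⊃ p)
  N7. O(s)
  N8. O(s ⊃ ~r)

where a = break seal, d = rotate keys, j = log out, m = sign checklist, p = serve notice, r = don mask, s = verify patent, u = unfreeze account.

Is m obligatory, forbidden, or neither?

Forbidden

Premise 7 gives O(s).
Premise 8 is O(s ⊃ ~r); since O(s), deontic closure gives O(~r).
The contrapositive of premise 4 (O(~a ⊃ r)) is O(~r ⊃ a), and O(~r) is already established, so O(a).
The contrapositive of premise 5 (O(~u ⊃ ~a)) is O(a ⊃ u), and O(a) is already established, so O(u).
Premise 1 is O(u ⊃ ~j); since O(u), deontic closure gives O(~j).
Premise 3 is O(m ⊃ j); contrapositively O(~j ⊃ ~m). Since O(~j) holds, K gives O(~m).
Premises 2, 6 do not contribute to this derivation.
Thus O(~m), which is F(m): m is forbidden.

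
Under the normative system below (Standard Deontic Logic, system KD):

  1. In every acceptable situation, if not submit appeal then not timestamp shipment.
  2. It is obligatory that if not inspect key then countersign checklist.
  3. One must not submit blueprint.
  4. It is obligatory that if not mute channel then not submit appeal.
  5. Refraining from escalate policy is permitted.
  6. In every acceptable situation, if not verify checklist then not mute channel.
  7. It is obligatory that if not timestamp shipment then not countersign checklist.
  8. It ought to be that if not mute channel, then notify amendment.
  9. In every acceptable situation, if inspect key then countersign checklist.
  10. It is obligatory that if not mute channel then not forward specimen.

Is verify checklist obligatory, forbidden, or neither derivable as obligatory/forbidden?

Premises 9 and 2 cover both cases: O(inspect_key → countersign_checklist) and O(¬inspect_key → countersign_checklist). Since inspect_key ∨ ¬inspect_key is a tautology, O(countersign_checklist) follows.
The contrapositive of premise 7 (O(¬timestamp_shipment → ¬countersign_checklist)) is O(countersign_checklist → timestamp_shipment), and O(countersign_checklist) is already established, so O(timestamp_shipment).
Premise 1, O(¬submit_appeal → ¬timestamp_shipment), contraposes to O(timestamp_shipment → submit_appeal); with O(timestamp_shipment) we get O(submit_appeal).
Premise 4 is O(¬mute_channel → ¬submit_appeal); contrapositively O(submit_appeal → mute_channel). Since O(submit_appeal) holds, K gives O(mute_channel).
Premise 6, O(¬verify_checklist → ¬mute_channel), contraposes to O(mute_channel → verify_checklist); with O(mute_channel) we get O(verify_checklist).
Premises 3, 5, 8, 10 do not contribute to this derivation.
Hence verify_checklist is obligatory.

Obligatory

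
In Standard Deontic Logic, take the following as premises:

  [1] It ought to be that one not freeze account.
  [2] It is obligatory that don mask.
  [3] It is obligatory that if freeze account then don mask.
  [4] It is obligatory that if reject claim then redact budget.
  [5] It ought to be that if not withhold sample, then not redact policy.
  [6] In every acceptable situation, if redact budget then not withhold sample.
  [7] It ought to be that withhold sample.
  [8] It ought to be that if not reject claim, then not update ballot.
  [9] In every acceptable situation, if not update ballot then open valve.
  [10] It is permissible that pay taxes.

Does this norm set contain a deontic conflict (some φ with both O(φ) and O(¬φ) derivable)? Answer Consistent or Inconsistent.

Premise 3 is O(freeze_account → don_mask); even if O(don_mask) held, inferring O(freeze_account) would be affirming the consequent — invalid.
So O(freeze_account) is not derivable, and the apparent clash with O(¬freeze_account) does not arise.
A world satisfying every obligation exists (e.g. don_mask=true, freeze_account=false, open_valve=true, pay_taxes=false, redact_budget=false, redact_policy=false, reject_claim=false, update_ballot=false, withhold_sample=true); no atom is both obligatory and forbidden, so the set is consistent.

Consistent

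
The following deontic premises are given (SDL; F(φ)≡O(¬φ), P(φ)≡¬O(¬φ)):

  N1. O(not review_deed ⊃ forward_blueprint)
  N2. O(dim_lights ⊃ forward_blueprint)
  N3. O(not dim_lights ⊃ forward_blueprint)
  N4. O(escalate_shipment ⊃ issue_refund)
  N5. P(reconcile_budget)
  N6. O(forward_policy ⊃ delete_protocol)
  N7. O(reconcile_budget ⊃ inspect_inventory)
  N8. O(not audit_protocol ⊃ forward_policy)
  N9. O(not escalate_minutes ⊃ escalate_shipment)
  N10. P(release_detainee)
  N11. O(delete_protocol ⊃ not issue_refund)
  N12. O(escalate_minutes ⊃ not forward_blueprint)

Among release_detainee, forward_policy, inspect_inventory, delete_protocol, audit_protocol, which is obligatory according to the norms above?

Premises 3 and 2 cover both cases: O(not dim_lights ⊃ forward_blueprint) and O(dim_lights ⊃ forward_blueprint). Since not dim_lights ∨ dim_lights is a tautology, O(forward_blueprint) follows.
The contrapositive of premise 12 (O(escalate_minutes ⊃ not forward_blueprint)) is O(forward_blueprint ⊃ not escalate_minutes), and O(forward_blueprint) is already established, so O(not escalate_minutes).
Premise 9 is O(not escalate_minutes ⊃ escalate_shipment); since O(not escalate_minutes), deontic closure gives O(escalate_shipment).
Premise 4 is O(escalate_shipment ⊃ issue_refund); since O(escalate_shipment), deontic closure gives O(issue_refund).
Premise 11 is O(delete_protocol ⊃ not issue_refund); contrapositively O(issue_refund ⊃ not delete_protocol). Since O(issue_refund) holds, K gives O(not delete_protocol).
Premise 6 is O(forward_policy ⊃ delete_protocol); contrapositively O(not delete_protocol ⊃ not forward_policy). Since O(not delete_protocol) holds, K gives O(not forward_policy).
The contrapositive of premise 8 (O(not audit_protocol ⊃ forward_policy)) is O(not forward_policy ⊃ audit_protocol), and O(not forward_policy) is already established, so O(audit_protocol).
So O(audit_protocol) holds — audit_protocol is obligatory. None of the other listed options is made obligatory by any chain of premises.

audit_protocol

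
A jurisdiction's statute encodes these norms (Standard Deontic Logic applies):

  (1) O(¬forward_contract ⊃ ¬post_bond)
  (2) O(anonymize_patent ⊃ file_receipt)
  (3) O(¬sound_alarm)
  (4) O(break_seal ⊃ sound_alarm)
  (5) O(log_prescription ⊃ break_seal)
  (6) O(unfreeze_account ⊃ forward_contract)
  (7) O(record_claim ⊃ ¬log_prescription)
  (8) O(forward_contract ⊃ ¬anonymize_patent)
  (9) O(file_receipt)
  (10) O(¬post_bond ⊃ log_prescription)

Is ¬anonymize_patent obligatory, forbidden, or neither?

Obligatory

Premise 3 gives O(¬sound_alarm).
The contrapositive of premise 4 (O(break_seal ⊃ sound_alarm)) is O(¬sound_alarm ⊃ ¬break_seal), and O(¬sound_alarm) is already established, so O(¬break_seal).
Premise 5, O(log_prescription ⊃ break_seal), contraposes to O(¬break_seal ⊃ ¬log_prescription); with O(¬break_seal) we get O(¬log_prescription).
The contrapositive of premise 10 (O(¬post_bond ⊃ log_prescription)) is O(¬log_prescription ⊃ post_bond), and O(¬log_prescription) is already established, so O(post_bond).
Premise 1 is O(¬forward_contract ⊃ ¬post_bond); contrapositively O(post_bond ⊃ forward_contract). Since O(post_bond) holds, K gives O(forward_contract).
Applying K to premise 8 (O(forward_contract ⊃ ¬anonymize_patent)) and O(forward_contract) yields O(¬anonymize_patent).
Premises 2, 6, 7, 9 do not contribute to this derivation.
Hence ¬anonymize_patent is obligatory.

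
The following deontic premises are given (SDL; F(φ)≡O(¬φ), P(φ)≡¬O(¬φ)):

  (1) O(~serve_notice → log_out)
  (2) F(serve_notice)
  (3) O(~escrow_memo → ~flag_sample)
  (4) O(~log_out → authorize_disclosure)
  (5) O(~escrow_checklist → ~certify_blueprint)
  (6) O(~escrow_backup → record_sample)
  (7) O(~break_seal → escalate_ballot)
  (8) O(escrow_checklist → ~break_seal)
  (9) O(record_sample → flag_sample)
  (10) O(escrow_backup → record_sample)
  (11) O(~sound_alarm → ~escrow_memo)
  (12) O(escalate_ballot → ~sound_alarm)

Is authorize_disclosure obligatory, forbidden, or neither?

Premise 4 is O(~log_out → authorize_disclosure), but O(~log_out) is not derivable from the premises, so it does not yield O(authorize_disclosure).
No premise or chain of K-axiom applications forces O(authorize_disclosure), and none forces O(~authorize_disclosure). So authorize_disclosure is neither obligatory nor forbidden under these norms.

Neither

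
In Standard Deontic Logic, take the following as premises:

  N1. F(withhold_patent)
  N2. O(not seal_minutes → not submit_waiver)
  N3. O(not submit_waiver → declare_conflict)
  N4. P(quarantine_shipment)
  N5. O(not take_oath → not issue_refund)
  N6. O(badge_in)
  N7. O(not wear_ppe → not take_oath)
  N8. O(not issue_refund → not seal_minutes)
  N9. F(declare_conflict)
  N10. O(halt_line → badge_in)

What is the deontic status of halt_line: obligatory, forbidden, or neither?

Neither

Premise 10 is O(halt_line → badge_in); even if O(badge_in) held, inferring O(halt_line) would be affirming the consequent — invalid.
No premise or chain of K-axiom applications forces O(halt_line), and none forces O(not halt_line). So halt_line is neither obligatory nor forbidden under these norms.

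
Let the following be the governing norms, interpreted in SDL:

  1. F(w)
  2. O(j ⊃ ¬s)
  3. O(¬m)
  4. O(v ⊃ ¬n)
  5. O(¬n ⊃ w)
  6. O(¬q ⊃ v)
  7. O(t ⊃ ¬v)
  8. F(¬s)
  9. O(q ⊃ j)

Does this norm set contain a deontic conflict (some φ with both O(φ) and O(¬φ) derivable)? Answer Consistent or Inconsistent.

F(w) at premise 1 means O(¬w).
The contrapositive of premise 5 (O(¬n ⊃ w)) is O(¬w ⊃ n), and O(¬w) is already established, so O(n).
The contrapositive of premise 4 (O(v ⊃ ¬n)) is O(n ⊃ ¬v), and O(n) is already established, so O(¬v).
Premise 6, O(¬q ⊃ v), contraposes to O(¬v ⊃ q); with O(¬v) we get O(q).
With premise 9, O(q ⊃ j), the K-axiom yields O(j).
Premise 2 is O(j ⊃ ¬s); since O(j), deontic closure gives O(¬s).
But premise 8, F(¬s), means O(s).
We now have both O(¬s) and O(s) — s is simultaneously obligatory and forbidden, violating the D-axiom.

Inconsistent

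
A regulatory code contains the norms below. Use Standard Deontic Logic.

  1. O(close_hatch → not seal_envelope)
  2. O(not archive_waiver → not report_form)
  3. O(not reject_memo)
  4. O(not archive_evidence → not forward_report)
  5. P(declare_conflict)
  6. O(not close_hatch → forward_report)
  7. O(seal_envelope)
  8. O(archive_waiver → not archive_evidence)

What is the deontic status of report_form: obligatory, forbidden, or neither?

Forbidden

Premise 7 states O(seal_envelope) outright.
Premise 1, O(close_hatch → not seal_envelope), contraposes to O(seal_envelope → not close_hatch); with O(seal_envelope) we get O(not close_hatch).
Premise 6 is O(not close_hatch → forward_report); since O(not close_hatch), deontic closure gives O(forward_report).
The contrapositive of premise 4 (O(not archive_evidence → not forward_report)) is O(forward_report → archive_evidence), and O(forward_report) is already established, so O(archive_evidence).
Premise 8, O(archive_waiver → not archive_evidence), contraposes to O(archive_evidence → not archive_waiver); with O(archive_evidence) we get O(not archive_waiver).
Applying K to premise 2 (O(not archive_waiver → not report_form)) and O(not archive_waiver) yields O(not report_form).
Premises 3, 5 do not contribute to this derivation.
Thus O(not report_form), which is F(report_form): report_form is forbidden.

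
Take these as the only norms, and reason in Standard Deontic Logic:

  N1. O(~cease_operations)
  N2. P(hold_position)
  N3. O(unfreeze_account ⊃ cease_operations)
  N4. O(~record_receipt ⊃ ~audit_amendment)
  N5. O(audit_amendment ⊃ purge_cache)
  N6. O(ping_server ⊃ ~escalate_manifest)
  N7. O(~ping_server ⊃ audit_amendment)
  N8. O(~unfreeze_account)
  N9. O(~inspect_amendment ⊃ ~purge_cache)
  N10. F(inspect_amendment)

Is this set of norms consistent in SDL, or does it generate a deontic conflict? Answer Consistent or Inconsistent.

Premise 3 is O(unfreeze_account ⊃ cease_operations), but O(unfreeze_account) is not derivable from the premises, so it does not yield O(cease_operations).
So O(cease_operations) is not derivable, and the apparent clash with O(~cease_operations) does not arise.
A world satisfying every obligation exists (e.g. audit_amendment=false, cease_operations=false, escalate_manifest=false, hold_position=false, inspect_amendment=false, ping_server=true, purge_cache=false, record_receipt=false, unfreeze_account=false); no atom is both obligatory and forbidden, so the set is consistent.

Consistent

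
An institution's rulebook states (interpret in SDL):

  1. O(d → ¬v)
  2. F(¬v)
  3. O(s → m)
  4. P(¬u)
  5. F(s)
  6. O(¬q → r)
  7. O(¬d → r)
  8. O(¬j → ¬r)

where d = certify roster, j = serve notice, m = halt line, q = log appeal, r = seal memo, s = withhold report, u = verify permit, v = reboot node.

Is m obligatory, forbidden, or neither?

Premise 3 is O(s → m), but O(s) is not derivable from the premises, so it does not yield O(m).
No premise or chain of K-axiom applications forces O(m), and none forces O(¬m). So m is neither obligatory nor forbidden under these norms.

Neither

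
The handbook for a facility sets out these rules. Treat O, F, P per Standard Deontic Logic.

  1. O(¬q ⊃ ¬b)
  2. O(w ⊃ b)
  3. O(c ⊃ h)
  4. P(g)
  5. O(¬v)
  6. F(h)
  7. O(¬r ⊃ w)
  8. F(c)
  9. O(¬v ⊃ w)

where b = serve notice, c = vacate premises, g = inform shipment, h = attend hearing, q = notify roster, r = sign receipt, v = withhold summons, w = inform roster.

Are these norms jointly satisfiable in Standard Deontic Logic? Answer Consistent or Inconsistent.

Premise 3 is O(c ⊃ h), but O(c) is not derivable from the premises, so it does not yield O(h).
So O(h) is not derivable, and the apparent clash with O(¬h) does not arise.
A world satisfying every obligation exists (e.g. b=true, c=false, g=false, h=false, q=true, r=false, v=false, w=true); no atom is both obligatory and forbidden, so the set is consistent.

Consistent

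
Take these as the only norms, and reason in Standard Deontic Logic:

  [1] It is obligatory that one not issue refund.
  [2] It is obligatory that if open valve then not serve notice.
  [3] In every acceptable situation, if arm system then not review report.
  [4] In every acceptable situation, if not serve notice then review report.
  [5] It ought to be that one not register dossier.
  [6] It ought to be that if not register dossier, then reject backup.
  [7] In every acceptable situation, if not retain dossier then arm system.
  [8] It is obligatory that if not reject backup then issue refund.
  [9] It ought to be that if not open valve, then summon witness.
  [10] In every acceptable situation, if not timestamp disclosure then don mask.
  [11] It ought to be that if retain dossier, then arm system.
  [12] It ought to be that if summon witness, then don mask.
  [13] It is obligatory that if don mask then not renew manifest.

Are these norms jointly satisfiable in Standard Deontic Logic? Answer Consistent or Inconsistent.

Premise 8 is O(¬reject_backup → issue_refund), but O(¬reject_backup) is not derivable from the premises, so it does not yield O(issue_refund).
So O(issue_refund) is not derivable, and the apparent clash with O(¬issue_refund) does not arise.
A world satisfying every obligation exists (e.g. arm_system=true, don_mask=true, issue_refund=false, open_valve=false, register_dossier=false, reject_backup=true, renew_manifest=false, retain_dossier=false, review_report=false, serve_notice=true, summon_witness=true, timestamp_disclosure=false); no atom is both obligatory and forbidden, so the set is consistent.

Consistent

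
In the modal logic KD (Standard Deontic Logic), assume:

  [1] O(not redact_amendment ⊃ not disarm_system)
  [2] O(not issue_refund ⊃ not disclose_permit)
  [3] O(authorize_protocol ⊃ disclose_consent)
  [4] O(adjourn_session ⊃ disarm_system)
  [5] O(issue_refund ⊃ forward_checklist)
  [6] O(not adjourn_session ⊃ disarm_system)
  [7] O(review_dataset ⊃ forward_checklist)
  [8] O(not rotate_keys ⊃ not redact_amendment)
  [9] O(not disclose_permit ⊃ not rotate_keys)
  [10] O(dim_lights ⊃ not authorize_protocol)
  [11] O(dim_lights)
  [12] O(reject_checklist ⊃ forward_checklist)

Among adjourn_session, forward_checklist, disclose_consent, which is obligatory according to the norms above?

Premises 6 and 4 cover both cases: O(not adjourn_session ⊃ disarm_system) and O(adjourn_session ⊃ disarm_system). Since not adjourn_session ∨ adjourn_session is a tautology, O(disarm_system) follows.
Premise 1, O(not redact_amendment ⊃ not disarm_system), contraposes to O(disarm_system ⊃ redact_amendment); with O(disarm_system) we get O(redact_amendment).
Premise 8 is O(not rotate_keys ⊃ not redact_amendment); contrapositively O(redact_amendment ⊃ rotate_keys). Since O(redact_amendment) holds, K gives O(rotate_keys).
Premise 9 is O(not disclose_permit ⊃ not rotate_keys); contrapositively O(rotate_keys ⊃ disclose_permit). Since O(rotate_keys) holds, K gives O(disclose_permit).
Premise 2 is O(not issue_refund ⊃ not disclose_permit); contrapositively O(disclose_permit ⊃ issue_refund). Since O(disclose_permit) holds, K gives O(issue_refund).
Applying K to premise 5 (O(issue_refund ⊃ forward_checklist)) and O(issue_refund) yields O(forward_checklist).
So O(forward_checklist) holds — forward_checklist is obligatory. None of the other listed options is made obligatory by any chain of premises.

forward_checklist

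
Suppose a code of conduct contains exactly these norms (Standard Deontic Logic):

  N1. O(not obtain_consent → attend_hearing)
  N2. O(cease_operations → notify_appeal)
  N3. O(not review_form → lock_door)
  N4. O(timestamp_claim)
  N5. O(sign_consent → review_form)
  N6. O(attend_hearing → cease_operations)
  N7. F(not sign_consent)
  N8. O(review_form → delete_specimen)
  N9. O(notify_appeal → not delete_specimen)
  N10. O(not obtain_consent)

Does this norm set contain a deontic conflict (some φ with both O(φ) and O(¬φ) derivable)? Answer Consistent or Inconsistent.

Inconsistent

Premise 7 is F(not sign_consent), i.e. O(sign_consent).
Premise 5 is O(sign_consent → review_form); since O(sign_consent), deontic closure gives O(review_form).
With premise 8, O(review_form → delete_specimen), the K-axiom yields O(delete_specimen).
Premise 9, O(notify_appeal → not delete_specimen), contraposes to O(delete_specimen → not notify_appeal); with O(delete_specimen) we get O(not notify_appeal).
Premise 2 is O(cease_operations → notify_appeal); contrapositively O(not notify_appeal → not cease_operations). Since O(not notify_appeal) holds, K gives O(not cease_operations).
The contrapositive of premise 6 (O(attend_hearing → cease_operations)) is O(not cease_operations → not attend_hearing), and O(not cease_operations) is already established, so O(not attend_hearing).
Premise 1 is O(not obtain_consent → attend_hearing); contrapositively O(not attend_hearing → obtain_consent). Since O(not attend_hearing) holds, K gives O(obtain_consent).
But premise 10 directly asserts O(not obtain_consent).
We now have both O(obtain_consent) and O(not obtain_consent) — obtain_consent is simultaneously obligatory and forbidden, violating the D-axiom.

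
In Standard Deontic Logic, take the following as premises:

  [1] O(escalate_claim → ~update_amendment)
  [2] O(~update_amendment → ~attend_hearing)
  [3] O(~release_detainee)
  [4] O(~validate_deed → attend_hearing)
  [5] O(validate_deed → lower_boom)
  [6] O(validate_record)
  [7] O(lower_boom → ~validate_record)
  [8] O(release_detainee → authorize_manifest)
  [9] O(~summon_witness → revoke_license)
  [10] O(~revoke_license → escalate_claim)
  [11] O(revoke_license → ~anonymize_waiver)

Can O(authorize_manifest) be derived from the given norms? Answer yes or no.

Premise 8 is O(release_detainee → authorize_manifest), but O(release_detainee) is not derivable from the premises, so it does not yield O(authorize_manifest).
No other premise forces O(authorize_manifest). An ideal world satisfying every premise can still have authorize_manifest false, so O(authorize_manifest) is not derivable.

No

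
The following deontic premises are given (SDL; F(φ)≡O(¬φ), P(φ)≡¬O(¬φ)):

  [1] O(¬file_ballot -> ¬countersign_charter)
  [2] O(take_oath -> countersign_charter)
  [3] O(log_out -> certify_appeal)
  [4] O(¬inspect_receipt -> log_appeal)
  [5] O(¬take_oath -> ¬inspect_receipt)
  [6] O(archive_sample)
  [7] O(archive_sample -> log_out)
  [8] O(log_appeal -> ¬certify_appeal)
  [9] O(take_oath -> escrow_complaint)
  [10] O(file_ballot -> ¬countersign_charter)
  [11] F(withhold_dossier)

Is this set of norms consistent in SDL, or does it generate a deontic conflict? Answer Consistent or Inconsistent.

By case analysis on ¬file_ballot: premise 1 gives O(¬file_ballot -> ¬countersign_charter) and premise 10 gives O(file_ballot -> ¬countersign_charter), so O(¬countersign_charter) either way.
Premise 2 is O(take_oath -> countersign_charter); contrapositively O(¬countersign_charter -> ¬take_oath). Since O(¬countersign_charter) holds, K gives O(¬take_oath).
Premise 5 is O(¬take_oath -> ¬inspect_receipt); since O(¬take_oath), deontic closure gives O(¬inspect_receipt).
Premise 4 is O(¬inspect_receipt -> log_appeal); since O(¬inspect_receipt), deontic closure gives O(log_appeal).
Premise 8 is O(log_appeal -> ¬certify_appeal); since O(log_appeal), deontic closure gives O(¬certify_appeal).
Premise 3 is O(log_out -> certify_appeal); contrapositively O(¬certify_appeal -> ¬log_out). Since O(¬certify_appeal) holds, K gives O(¬log_out).
Premise 7, O(archive_sample -> log_out), contraposes to O(¬log_out -> ¬archive_sample); with O(¬log_out) we get O(¬archive_sample).
But premise 6 directly asserts O(archive_sample).
We now have both O(¬archive_sample) and O(archive_sample) — archive_sample is simultaneously obligatory and forbidden, violating the D-axiom.

Inconsistent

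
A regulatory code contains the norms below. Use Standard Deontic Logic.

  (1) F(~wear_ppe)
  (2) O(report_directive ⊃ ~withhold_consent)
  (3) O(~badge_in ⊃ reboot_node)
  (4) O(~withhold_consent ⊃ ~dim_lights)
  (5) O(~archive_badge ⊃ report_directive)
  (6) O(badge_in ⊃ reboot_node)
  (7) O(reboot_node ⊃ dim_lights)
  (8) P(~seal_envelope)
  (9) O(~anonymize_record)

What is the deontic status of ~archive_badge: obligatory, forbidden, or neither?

Premises 3 and 6 cover both cases: O(~badge_in ⊃ reboot_node) and O(badge_in ⊃ reboot_node). Since ~badge_in ∨ badge_in is a tautology, O(reboot_node) follows.
Applying K to premise 7 (O(reboot_node ⊃ dim_lights)) and O(reboot_node) yields O(dim_lights).
Premise 4 is O(~withhold_consent ⊃ ~dim_lights); contrapositively O(dim_lights ⊃ withhold_consent). Since O(dim_lights) holds, K gives O(withhold_consent).
The contrapositive of premise 2 (O(report_directive ⊃ ~withhold_consent)) is O(withhold_consent ⊃ ~report_directive), and O(withhold_consent) is already established, so O(~report_directive).
Premise 5, O(~archive_badge ⊃ report_directive), contraposes to O(~report_directive ⊃ archive_badge); with O(~report_directive) we get O(archive_badge).
Premises 1, 8, 9 do not contribute to this derivation.
Thus O(archive_badge), which is F(~archive_badge): ~archive_badge is forbidden.

Forbidden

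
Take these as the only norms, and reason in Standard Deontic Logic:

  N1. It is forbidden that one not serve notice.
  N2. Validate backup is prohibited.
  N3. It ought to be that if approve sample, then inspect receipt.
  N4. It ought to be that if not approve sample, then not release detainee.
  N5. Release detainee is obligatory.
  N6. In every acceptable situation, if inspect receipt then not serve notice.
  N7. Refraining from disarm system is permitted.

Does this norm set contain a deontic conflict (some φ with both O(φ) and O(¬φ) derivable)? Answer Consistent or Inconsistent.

Premise 1 is F(¬serve_notice), i.e. O(serve_notice).
Premise 6, O(inspect_receipt → ¬serve_notice), contraposes to O(serve_notice → ¬inspect_receipt); with O(serve_notice) we get O(¬inspect_receipt).
Premise 3 is O(approve_sample → inspect_receipt); contrapositively O(¬inspect_receipt → ¬approve_sample). Since O(¬inspect_receipt) holds, K gives O(¬approve_sample).
From O(¬approve_sample) and premise 4, O(¬approve_sample → ¬release_detainee), we obtain O(¬release_detainee).
Yet premise 5 states O(release_detainee).
We now have both O(¬release_detainee) and O(release_detainee) — release_detainee is simultaneously obligatory and forbidden, violating the D-axiom.

Inconsistent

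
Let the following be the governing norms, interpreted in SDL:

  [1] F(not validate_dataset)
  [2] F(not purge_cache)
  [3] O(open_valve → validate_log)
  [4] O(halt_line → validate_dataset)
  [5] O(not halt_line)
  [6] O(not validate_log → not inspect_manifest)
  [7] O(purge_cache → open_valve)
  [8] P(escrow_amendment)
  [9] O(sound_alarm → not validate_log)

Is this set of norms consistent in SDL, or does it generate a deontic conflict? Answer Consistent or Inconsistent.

Premise 4 is O(halt_line → validate_dataset); even if O(validate_dataset) held, inferring O(halt_line) would be affirming the consequent — invalid.
So O(halt_line) is not derivable, and the apparent clash with O(not halt_line) does not arise.
A world satisfying every obligation exists (e.g. escrow_amendment=false, halt_line=false, inspect_manifest=false, open_valve=true, purge_cache=true, sound_alarm=false, validate_dataset=true, validate_log=true); no atom is both obligatory and forbidden, so the set is consistent.

Consistent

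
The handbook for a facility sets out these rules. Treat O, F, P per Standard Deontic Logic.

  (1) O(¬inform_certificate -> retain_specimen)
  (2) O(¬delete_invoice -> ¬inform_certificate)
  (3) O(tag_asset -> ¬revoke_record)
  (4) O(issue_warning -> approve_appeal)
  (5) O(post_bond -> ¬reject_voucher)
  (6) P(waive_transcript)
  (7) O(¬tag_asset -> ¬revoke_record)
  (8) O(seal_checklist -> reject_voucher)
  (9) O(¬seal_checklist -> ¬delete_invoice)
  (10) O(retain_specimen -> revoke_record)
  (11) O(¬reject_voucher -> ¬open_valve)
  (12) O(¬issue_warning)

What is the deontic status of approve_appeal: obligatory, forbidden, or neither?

Neither

Premise 4 is O(issue_warning -> approve_appeal), but O(issue_warning) is not derivable from the premises, so it does not yield O(approve_appeal).
No premise or chain of K-axiom applications forces O(approve_appeal), and none forces O(¬approve_appeal). So approve_appeal is neither obligatory nor forbidden under these norms.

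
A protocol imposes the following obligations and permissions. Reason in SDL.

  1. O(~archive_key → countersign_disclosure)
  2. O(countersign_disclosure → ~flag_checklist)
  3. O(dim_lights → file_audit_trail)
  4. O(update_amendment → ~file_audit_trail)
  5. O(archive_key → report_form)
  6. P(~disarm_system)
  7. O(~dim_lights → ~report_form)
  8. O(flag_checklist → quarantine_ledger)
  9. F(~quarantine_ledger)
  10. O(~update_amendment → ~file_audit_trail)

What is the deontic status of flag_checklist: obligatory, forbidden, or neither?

By case analysis on update_amendment: premise 4 gives O(update_amendment → ~file_audit_trail) and premise 10 gives O(~update_amendment → ~file_audit_trail), so O(~file_audit_trail) either way.
Premise 3, O(dim_lights → file_audit_trail), contraposes to O(~file_audit_trail → ~dim_lights); with O(~file_audit_trail) we get O(~dim_lights).
With premise 7, O(~dim_lights → ~report_form), the K-axiom yields O(~report_form).
Premise 5, O(archive_key → report_form), contraposes to O(~report_form → ~archive_key); with O(~report_form) we get O(~archive_key).
With premise 1, O(~archive_key → countersign_disclosure), the K-axiom yields O(countersign_disclosure).
With premise 2, O(countersign_disclosure → ~flag_checklist), the K-axiom yields O(~flag_checklist).
Premises 6, 8, 9 do not contribute to this derivation.
Thus O(~flag_checklist), which is F(flag_checklist): flag_checklist is forbidden.

Forbidden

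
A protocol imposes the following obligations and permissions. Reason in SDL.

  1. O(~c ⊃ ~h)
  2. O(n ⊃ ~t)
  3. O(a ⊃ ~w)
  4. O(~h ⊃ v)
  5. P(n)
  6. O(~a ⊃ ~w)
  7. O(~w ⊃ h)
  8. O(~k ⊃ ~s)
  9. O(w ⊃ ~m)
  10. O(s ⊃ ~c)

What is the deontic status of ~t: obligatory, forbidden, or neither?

Premise 2 is O(n ⊃ ~t), but O(n) is not derivable from the premises (the permission P(n) asserts only ~O(~n), not O(n)), so it does not yield O(~t).
No premise or chain of K-axiom applications forces O(~t), and none forces O(t). So ~t is neither obligatory nor forbidden under these norms.

Neither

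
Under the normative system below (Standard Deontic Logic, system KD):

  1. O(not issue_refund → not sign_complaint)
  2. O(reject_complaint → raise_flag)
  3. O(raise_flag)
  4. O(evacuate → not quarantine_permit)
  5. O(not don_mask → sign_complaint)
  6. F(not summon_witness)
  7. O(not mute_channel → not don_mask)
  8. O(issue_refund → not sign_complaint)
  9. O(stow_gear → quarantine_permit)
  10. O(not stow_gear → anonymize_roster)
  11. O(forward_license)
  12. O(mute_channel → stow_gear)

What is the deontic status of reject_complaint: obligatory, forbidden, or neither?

Premise 2 is O(reject_complaint → raise_flag); even if O(raise_flag) held, inferring O(reject_complaint) would be affirming the consequent — invalid.
No premise or chain of K-axiom applications forces O(reject_complaint), and none forces O(not reject_complaint). So reject_complaint is neither obligatory nor forbidden under these norms.

Neither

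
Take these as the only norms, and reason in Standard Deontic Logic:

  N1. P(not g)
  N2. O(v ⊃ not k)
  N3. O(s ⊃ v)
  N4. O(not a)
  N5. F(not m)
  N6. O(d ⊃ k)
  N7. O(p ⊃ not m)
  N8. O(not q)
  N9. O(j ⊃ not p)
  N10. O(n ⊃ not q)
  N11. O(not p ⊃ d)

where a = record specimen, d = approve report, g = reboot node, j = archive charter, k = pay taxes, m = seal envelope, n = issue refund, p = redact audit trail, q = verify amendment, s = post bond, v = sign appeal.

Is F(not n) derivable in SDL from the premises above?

Premise 10 is O(n ⊃ not q); even if O(not q) held, inferring O(n) would be affirming the consequent — invalid.
No other premise forces O(n). An ideal world satisfying every premise can still have not n true, so F(not n) is not derivable.

No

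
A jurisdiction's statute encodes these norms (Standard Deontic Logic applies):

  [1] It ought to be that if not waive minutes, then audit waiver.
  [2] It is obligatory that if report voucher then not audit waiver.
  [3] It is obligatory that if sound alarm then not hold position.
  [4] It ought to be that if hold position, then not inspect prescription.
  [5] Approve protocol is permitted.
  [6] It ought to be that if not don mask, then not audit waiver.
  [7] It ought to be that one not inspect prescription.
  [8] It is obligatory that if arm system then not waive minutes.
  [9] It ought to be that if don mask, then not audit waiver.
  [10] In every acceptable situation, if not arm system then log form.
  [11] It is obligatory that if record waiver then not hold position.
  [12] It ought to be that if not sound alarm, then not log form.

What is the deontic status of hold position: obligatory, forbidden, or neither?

By case analysis on ¬don_mask: premise 6 gives O(¬don_mask → ¬audit_waiver) and premise 9 gives O(don_mask → ¬audit_waiver), so O(¬audit_waiver) either way.
Premise 1, O(¬waive_minutes → audit_waiver), contraposes to O(¬audit_waiver → waive_minutes); with O(¬audit_waiver) we get O(waive_minutes).
Premise 8, O(arm_system → ¬waive_minutes), contraposes to O(waive_minutes → ¬arm_system); with O(waive_minutes) we get O(¬arm_system).
Applying K to premise 10 (O(¬arm_system → log_form)) and O(¬arm_system) yields O(log_form).
The contrapositive of premise 12 (O(¬sound_alarm → ¬log_form)) is O(log_form → sound_alarm), and O(log_form) is already established, so O(sound_alarm).
From O(sound_alarm) and premise 3, O(sound_alarm → ¬hold_position), we obtain O(¬hold_position).
Premises 2, 4, 5, 7, 11 do not contribute to this derivation.
Thus O(¬hold_position), which is F(hold_position): hold_position is forbidden.

Forbidden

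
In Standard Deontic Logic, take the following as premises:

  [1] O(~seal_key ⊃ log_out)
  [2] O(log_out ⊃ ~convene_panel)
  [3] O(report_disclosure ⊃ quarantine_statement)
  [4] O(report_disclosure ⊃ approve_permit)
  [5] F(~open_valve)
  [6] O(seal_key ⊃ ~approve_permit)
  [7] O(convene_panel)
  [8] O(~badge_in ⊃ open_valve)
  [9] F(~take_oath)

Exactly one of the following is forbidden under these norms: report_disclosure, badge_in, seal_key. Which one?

report_disclosure

Premise 7 states O(convene_panel) outright.
Premise 2 is O(log_out ⊃ ~convene_panel); contrapositively O(convene_panel ⊃ ~log_out). Since O(convene_panel) holds, K gives O(~log_out).
Premise 1, O(~seal_key ⊃ log_out), contraposes to O(~log_out ⊃ seal_key); with O(~log_out) we get O(seal_key).
From O(seal_key) and premise 6, O(seal_key ⊃ ~approve_permit), we obtain O(~approve_permit).
Premise 4, O(report_disclosure ⊃ approve_permit), contraposes to O(~approve_permit ⊃ ~report_disclosure); with O(~approve_permit) we get O(~report_disclosure).
So O(~report_disclosure) holds, i.e. report_disclosure is forbidden. None of the other listed options is forbidden under the premises.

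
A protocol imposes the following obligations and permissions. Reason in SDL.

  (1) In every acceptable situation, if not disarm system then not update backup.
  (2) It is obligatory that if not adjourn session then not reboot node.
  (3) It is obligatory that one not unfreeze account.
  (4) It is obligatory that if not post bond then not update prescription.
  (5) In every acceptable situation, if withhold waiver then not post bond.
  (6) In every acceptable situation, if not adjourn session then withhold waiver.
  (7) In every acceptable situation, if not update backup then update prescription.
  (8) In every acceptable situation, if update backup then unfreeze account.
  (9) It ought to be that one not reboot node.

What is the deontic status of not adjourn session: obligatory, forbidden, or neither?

Forbidden

Premise 3 states O(¬unfreeze_account) outright.
The contrapositive of premise 8 (O(update_backup → unfreeze_account)) is O(¬unfreeze_account → ¬update_backup), and O(¬unfreeze_account) is already established, so O(¬update_backup).
From O(¬update_backup) and premise 7, O(¬update_backup → update_prescription), we obtain O(update_prescription).
Premise 4, O(¬post_bond → ¬update_prescription), contraposes to O(update_prescription → post_bond); with O(update_prescription) we get O(post_bond).
Premise 5 is O(withhold_waiver → ¬post_bond); contrapositively O(post_bond → ¬withhold_waiver). Since O(post_bond) holds, K gives O(¬withhold_waiver).
The contrapositive of premise 6 (O(¬adjourn_session → withhold_waiver)) is O(¬withhold_waiver → adjourn_session), and O(¬withhold_waiver) is already established, so O(adjourn_session).
Premises 1, 2, 9 do not contribute to this derivation.
Thus O(adjourn_session), which is F(¬adjourn_session): ¬adjourn_session is forbidden.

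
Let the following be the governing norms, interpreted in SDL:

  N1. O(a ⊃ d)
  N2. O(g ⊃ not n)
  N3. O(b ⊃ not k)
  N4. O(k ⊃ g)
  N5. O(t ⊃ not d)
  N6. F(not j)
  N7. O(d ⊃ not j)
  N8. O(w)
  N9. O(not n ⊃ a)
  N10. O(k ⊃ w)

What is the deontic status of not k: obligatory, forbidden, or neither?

Obligatory

F(not j) at premise 6 means O(j).
The contrapositive of premise 7 (O(d ⊃ not j)) is O(j ⊃ not d), and O(j) is already established, so O(not d).
Premise 1 is O(a ⊃ d); contrapositively O(not d ⊃ not a). Since O(not d) holds, K gives O(not a).
Premise 9, O(not n ⊃ a), contraposes to O(not a ⊃ n); with O(not a) we get O(n).
The contrapositive of premise 2 (O(g ⊃ not n)) is O(n ⊃ not g), and O(n) is already established, so O(not g).
Premise 4 is O(k ⊃ g); contrapositively O(not g ⊃ not k). Since O(not g) holds, K gives O(not k).
Premises 3, 5, 8, 10 do not contribute to this derivation.
Hence not k is obligatory.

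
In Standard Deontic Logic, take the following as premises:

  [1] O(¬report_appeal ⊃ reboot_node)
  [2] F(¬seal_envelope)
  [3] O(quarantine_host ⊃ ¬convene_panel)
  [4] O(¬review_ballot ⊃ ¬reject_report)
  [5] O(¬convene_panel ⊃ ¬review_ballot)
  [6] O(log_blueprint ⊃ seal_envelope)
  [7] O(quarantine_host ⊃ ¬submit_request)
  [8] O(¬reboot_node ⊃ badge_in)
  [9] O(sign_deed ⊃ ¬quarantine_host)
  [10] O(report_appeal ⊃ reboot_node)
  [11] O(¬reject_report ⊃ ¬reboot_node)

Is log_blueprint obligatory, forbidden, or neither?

Premise 6 is O(log_blueprint ⊃ seal_envelope); even if O(seal_envelope) held, inferring O(log_blueprint) would be affirming the consequent — invalid.
No premise or chain of K-axiom applications forces O(log_blueprint), and none forces O(¬log_blueprint). So log_blueprint is neither obligatory nor forbidden under these norms.

Neither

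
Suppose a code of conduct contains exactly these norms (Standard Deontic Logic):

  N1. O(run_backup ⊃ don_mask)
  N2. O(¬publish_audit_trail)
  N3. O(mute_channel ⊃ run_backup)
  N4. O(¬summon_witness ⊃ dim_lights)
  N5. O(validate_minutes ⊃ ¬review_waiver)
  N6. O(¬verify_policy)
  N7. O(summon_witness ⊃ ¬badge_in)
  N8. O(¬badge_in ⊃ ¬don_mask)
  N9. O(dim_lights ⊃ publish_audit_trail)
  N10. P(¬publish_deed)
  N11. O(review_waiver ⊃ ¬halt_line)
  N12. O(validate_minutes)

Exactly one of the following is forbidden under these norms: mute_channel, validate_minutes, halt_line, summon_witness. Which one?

mute_channel

From premise 2 we have O(¬publish_audit_trail).
Premise 9, O(dim_lights ⊃ publish_audit_trail), contraposes to O(¬publish_audit_trail ⊃ ¬dim_lights); with O(¬publish_audit_trail) we get O(¬dim_lights).
Premise 4 is O(¬summon_witness ⊃ dim_lights); contrapositively O(¬dim_lights ⊃ summon_witness). Since O(¬dim_lights) holds, K gives O(summon_witness).
Applying K to premise 7 (O(summon_witness ⊃ ¬badge_in)) and O(summon_witness) yields O(¬badge_in).
With premise 8, O(¬badge_in ⊃ ¬don_mask), the K-axiom yields O(¬don_mask).
Premise 1 is O(run_backup ⊃ don_mask); contrapositively O(¬don_mask ⊃ ¬run_backup). Since O(¬don_mask) holds, K gives O(¬run_backup).
Premise 3 is O(mute_channel ⊃ run_backup); contrapositively O(¬run_backup ⊃ ¬mute_channel). Since O(¬run_backup) holds, K gives O(¬mute_channel).
So O(¬mute_channel) holds, i.e. mute_channel is forbidden. None of the other listed options is forbidden under the premises.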